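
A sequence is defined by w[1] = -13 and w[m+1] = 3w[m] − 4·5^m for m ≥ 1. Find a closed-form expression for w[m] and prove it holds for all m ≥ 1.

Claim: w[m] = -3^m − 2·5^m.

Base case: w[1] = -13, and -3^1 − 2·5^1 = -3 − 10 = -13.
Assume w[k] = -3^k − 2·5^k for some k ≥ 1.
Then w[k+1] = 3w[k] − 4·5^k = 3·(-3^k − 2·5^k) − 4·5^k = -3^{k+1} − 6·5^k − 4·5^k = -3^{k+1} − 10·5^k = -3^{k+1} − 2·5^{k+1}.
By induction, w[m] = -3^m − 2·5^m for all m ≥ 1.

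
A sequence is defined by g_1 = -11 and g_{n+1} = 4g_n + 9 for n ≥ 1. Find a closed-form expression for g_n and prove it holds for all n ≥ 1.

Claim: g_n = -2·4^n − 3.

Base case: g_1 = -11, and -2·4^1 − 3 = -8 − 3 = -11.
Assume g_m = -2·4^m − 3 for some m ≥ 1.
Then g_{m+1} = 4g_m + 9 = 4·(-2·4^m − 3) + 9 = -8·4^m − 12 + 9 = -2·4^{m+1} − 3.
This completes the inductive step, so g_n = -2·4^n − 3 for all n ≥ 1.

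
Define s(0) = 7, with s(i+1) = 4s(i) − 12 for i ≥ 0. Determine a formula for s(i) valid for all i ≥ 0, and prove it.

Claim: s(i) = 3·4^i + 4.

Base case: s(0) = 7, and 3·4^0 + 4 = 3 + 4 = 7.
Assume s(j) = 3·4^j + 4 for some j ≥ 0.
Then s(j+1) = 4s(j) − 12 = 4·(3·4^j + 4) − 12 = 12·4^j + 16 − 12 = 3·4^{j+1} + 4.
This completes the inductive step, so s(i) = 3·4^i + 4 for all i ≥ 0.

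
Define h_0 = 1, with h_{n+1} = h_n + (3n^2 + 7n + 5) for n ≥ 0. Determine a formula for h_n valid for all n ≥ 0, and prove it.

Claim: h_n = n^3 + 2n^2 + 2n + 1.

Base case: h_0 = 1, and 0^3 + 2·0^2 + 2·0 + 1 = 1.
Assume h_k = k^3 + 2k^2 + 2k + 1.
Then h_{k+1} = h_k + (3k^2 + 7k + 5) = (k^3 + 2k^2 + 2k + 1) + (3k^2 + 7k + 5) = k^3 + 5k^2 + 9k + 6,
and (k+1)^3 + 2·(k+1)^2 + 2·(k+1) + 1 = k^3 + 5k^2 + 9k + 6.
By induction, h_n = n^3 + 2n^2 + 2n + 1 for all n ≥ 0.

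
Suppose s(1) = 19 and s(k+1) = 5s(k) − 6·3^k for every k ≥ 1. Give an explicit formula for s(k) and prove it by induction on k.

Claim: s(k) = 2·5^k + 3·3^k.

Base case: s(1) = 19, and 2·5^1 + 3·3^1 = 10 + 9 = 19.
Assume s(j) = 2·5^j + 3·3^j for some j ≥ 1.
Then s(j+1) = 5s(j) − 6·3^j = 5·(2·5^j + 3·3^j) − 6·3^j = 2·5^{j+1} + 15·3^j − 6·3^j = 2·5^{j+1} + 9·3^j = 2·5^{j+1} + 3·3^{j+1}.
By induction, s(k) = 2·5^k + 3·3^k for all k ≥ 1.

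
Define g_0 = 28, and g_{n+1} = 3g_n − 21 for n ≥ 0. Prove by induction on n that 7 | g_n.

Base case: g_0 = 28 = 7·4, so 7 | g_0.
Assume 7 | g_r, so g_r = 7t for some integer t.
Then g_{r+1} = 3g_r − 21 = 3·(7t) − 21 = 7(3t − 3), so 7 | g_{r+1}.
So the property holds for r+1, and by induction 7 | g_n for all n ≥ 0.

7 | g_n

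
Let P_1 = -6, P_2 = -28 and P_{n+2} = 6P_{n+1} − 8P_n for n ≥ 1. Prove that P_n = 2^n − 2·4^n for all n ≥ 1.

Base cases: P_1 = -6 and 2^1 − 2·4^1 = -6; P_2 = -28 and 2^2 − 2·4^2 = -28.
Assume P_j = 2^j − 2·4^j for all 1 ≤ j ≤ r, where r ≥ 2.
Then P_{r+1} = 6P_r − 8P_{r−1} = 6·(2^r − 2·4^r) − 8·(2^{r−1} − 2·4^{r−1}) = (6·2 − 8)2^{r−1} − 2·(6·4 − 8)4^{r−1} = 4·2^{r−1} − 32·4^{r−1} = 2^{r+1} − 2·4^{r+1}.
This completes the inductive step, so P_n = 2^n − 2·4^n for all n ≥ 1.

P_n = 2^n − 2·4^n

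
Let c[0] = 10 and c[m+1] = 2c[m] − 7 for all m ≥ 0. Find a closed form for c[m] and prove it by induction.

Claim: c[m] = 3·2^m + 7.

Base case: c[0] = 10, and 3·2^0 + 7 = 3 + 7 = 10.
Assume c[k] = 3·2^k + 7 for some k ≥ 0.
Then c[k+1] = 2c[k] − 7 = 2·(3·2^k + 7) − 7 = 6·2^k + 14 − 7 = 3·2^{k+1} + 7.
This completes the inductive step, so c[m] = 3·2^m + 7 for all m ≥ 0.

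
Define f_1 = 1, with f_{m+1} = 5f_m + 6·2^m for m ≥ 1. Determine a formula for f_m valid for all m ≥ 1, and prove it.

Claim: f_m = 5^m − 2·2^m.

Base case: f_1 = 1, and 5^1 − 2·2^1 = 5 − 4 = 1.
Assume f_j = 5^j − 2·2^j for some j ≥ 1.
Then f_{j+1} = 5f_j + 6·2^j = 5·(5^j − 2·2^j) + 6·2^j = 5^{j+1} − 10·2^j + 6·2^j = 5^{j+1} − 4·2^j = 5^{j+1} − 2·2^{j+1}.
This completes the inductive step, so f_m = 5^m − 2·2^m for all m ≥ 1.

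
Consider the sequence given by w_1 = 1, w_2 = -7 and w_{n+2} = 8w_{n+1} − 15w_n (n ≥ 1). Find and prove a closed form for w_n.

Claim: w_n = 2·3^n − 5^n.

Base cases: w_1 = 1 and 2·3^1 − 5^1 = 1; w_2 = -7 and 2·3^2 − 5^2 = -7.
Assume w_j = 2·3^j − 5^j for all 1 ≤ j ≤ k, where k ≥ 2.
Then w_{k+1} = 8w_k − 15w_{k−1} = 8·(2·3^k − 5^k) − 15·(2·3^{k−1} − 5^{k−1}) = 2·(8·3 − 15)3^{k−1} − (8·5 − 15)5^{k−1} = 18·3^{k−1} − 25·5^{k−1} = 2·3^{k+1} − 5^{k+1}.
So the formula holds for k+1, and by strong induction w_n = 2·3^n − 5^n for all n ≥ 1.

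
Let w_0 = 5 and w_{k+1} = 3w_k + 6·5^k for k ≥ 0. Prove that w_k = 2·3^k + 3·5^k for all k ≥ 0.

Base case: w_0 = 5, and 2·3^0 + 3·5^0 = 2 + 3 = 5.
Assume w_j = 2·3^j + 3·5^j for some j ≥ 0.
Then w_{j+1} = 3w_j + 6·5^j = 3·(2·3^j + 3·5^j) + 6·5^j = 2·3^{j+1} + 9·5^j + 6·5^j = 2·3^{j+1} + 15·5^j = 2·3^{j+1} + 3·5^{j+1}.
Hence w_k = 2·3^k + 3·5^k for every k ≥ 0, by induction.

w_k = 2·3^k + 3·5^k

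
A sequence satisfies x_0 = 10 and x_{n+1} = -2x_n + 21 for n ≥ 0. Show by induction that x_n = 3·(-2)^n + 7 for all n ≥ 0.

Base case: x_0 = 10, and 3·(-2)^0 + 7 = 3 + 7 = 10.
Assume x_m = 3·(-2)^m + 7 for some m ≥ 0.
Then x_{m+1} = -2x_m + 21 = -2·(3·(-2)^m + 7) + 21 = -6·(-2)^m − 14 + 21 = 3·(-2)^{m+1} + 7.
This completes the inductive step, so x_n = 3·(-2)^n + 7 for all n ≥ 0.

x_n = 3·(-2)^n + 7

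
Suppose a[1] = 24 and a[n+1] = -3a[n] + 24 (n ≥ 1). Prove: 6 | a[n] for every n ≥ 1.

Base case: a[1] = 24 = 6·4, so 6 | a[1].
Assume 6 | a[r], so a[r] = 6t for some integer t.
Then a[r+1] = -3a[r] + 24 = -3·(6t) + 24 = 6(-3t + 4), so 6 | a[r+1].
So the property holds for r+1, and by induction 6 | a[n] for all n ≥ 1.

6 | a[n]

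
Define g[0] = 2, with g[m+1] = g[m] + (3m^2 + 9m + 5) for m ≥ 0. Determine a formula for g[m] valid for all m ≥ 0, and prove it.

Claim: g[m] = m^3 + 3m^2 + m + 2.

Base case: g[0] = 2, and 0^3 + 3·0^2 + 0 + 2 = 2.
Assume g[k] = k^3 + 3k^2 + k + 2.
Then g[k+1] = g[k] + (3k^2 + 9k + 5) = (k^3 + 3k^2 + k + 2) + (3k^2 + 9k + 5) = k^3 + 6k^2 + 10k + 7,
and (k+1)^3 + 3·(k+1)^2 + (k+1) + 2 = k^3 + 6k^2 + 10k + 7.
This completes the inductive step, so g[m] = m^3 + 3m^2 + m + 2 for all m ≥ 0.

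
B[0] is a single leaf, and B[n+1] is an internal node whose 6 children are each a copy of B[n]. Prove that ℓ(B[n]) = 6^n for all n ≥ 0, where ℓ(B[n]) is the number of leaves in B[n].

Base case: ℓ(B[0]) = 1, and 6^0 = 1.
Assume ℓ(B[j]) = 6^j.
Then ℓ(B[j+1]) = 6·ℓ(B[j]) = 6·6^j = 6^{j+1}.
This completes the inductive step, so ℓ(B[n]) = 6^n for all n ≥ 0.

ℓ(B[n]) = 6^n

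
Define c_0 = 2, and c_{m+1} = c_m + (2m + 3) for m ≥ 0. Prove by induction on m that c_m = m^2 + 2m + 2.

Base case: c_0 = 2, and 0^2 + 2·0 + 2 = 2.
Assume c_r = r^2 + 2r + 2.
Then c_{r+1} = c_r + (2r + 3) = (r^2 + 2r + 2) + (2r + 3) = r^2 + 4r + 5,
and (r+1)^2 + 2·(r+1) + 2 = r^2 + 4r + 5.
This completes the inductive step, so c_m = m^2 + 2m + 2 for all m ≥ 0.

c_m = m^2 + 2m + 2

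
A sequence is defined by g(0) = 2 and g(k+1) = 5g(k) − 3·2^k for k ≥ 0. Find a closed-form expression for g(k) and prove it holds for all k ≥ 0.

Claim: g(k) = 5^k + 2^k.

Base case: g(0) = 2, and 5^0 + 2^0 = 1 + 1 = 2.
Assume g(j) = 5^j + 2^j for some j ≥ 0.
Then g(j+1) = 5g(j) − 3·2^j = 5·(5^j + 2^j) − 3·2^j = 5^{j+1} + 5·2^j − 3·2^j = 5^{j+1} + 2·2^j = 5^{j+1} + 2^{j+1}.
By induction, g(k) = 5^k + 2^k for all k ≥ 0.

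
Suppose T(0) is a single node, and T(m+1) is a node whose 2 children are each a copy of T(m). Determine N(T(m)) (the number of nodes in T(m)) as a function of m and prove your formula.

Claim: N(T(m)) = 2^{m+1} − 1.

Base case: N(T(0)) = 1, and 2^{0+1} − 1 = 1.
Assume N(T(j)) = 2^{j+1} − 1.
Then N(T(j+1)) = 1 + 2N(T(j)) = 1 + 2(2^{j+1} − 1) = 2^{j+2} − 2 + 1 = 2^{j+2} − 1.
This completes the inductive step, so N(T(m)) = 2^{m+1} − 1 for all m ≥ 0.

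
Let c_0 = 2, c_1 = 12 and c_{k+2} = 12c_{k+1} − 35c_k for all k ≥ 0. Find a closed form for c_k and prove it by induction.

Claim: c_k = 5^k + 7^k.

Base cases: c_0 = 2 and 5^0 + 7^0 = 2; c_1 = 12 and 5^1 + 7^1 = 12.
Assume c_i = 5^i + 7^i for all 0 ≤ i ≤ j, where j ≥ 1.
Then c_{j+1} = 12c_j − 35c_{j−1} = 12·(5^j + 7^j) − 35·(5^{j−1} + 7^{j−1}) = (12·5 − 35)5^{j−1} + (12·7 − 35)7^{j−1} = 25·5^{j−1} + 49·7^{j−1} = 5^{j+1} + 7^{j+1}.
By strong induction, c_k = 5^k + 7^k for all k ≥ 0.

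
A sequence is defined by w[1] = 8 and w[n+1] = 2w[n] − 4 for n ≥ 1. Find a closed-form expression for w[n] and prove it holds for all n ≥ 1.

Claim: w[n] = 2^{n+1} + 4.

Base case: w[1] = 8, and 2^{1+1} + 4 = 4 + 4 = 8.
Assume w[j] = 2^{j+1} + 4 for some j ≥ 1.
Then w[j+1] = 2w[j] − 4 = 2·(2^{j+1} + 4) − 4 = 2^{j+2} + 8 − 4 = 2^{j+2} + 4.
Hence w[n] = 2^{n+1} + 4 for every n ≥ 1, by induction.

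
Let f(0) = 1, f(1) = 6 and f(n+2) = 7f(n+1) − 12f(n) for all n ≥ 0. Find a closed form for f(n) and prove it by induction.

Claim: f(n) = 3·4^n − 2·3^n.

Base cases: f(0) = 1 and 3·4^0 − 2·3^0 = 1; f(1) = 6 and 3·4^1 − 2·3^1 = 6.
Assume f(j) = 3·4^j − 2·3^j for all 0 ≤ j ≤ m, where m ≥ 1.
Then f(m+1) = 7f(m) − 12f(m−1) = 7·(3·4^m − 2·3^m) − 12·(3·4^{m−1} − 2·3^{m−1}) = 3·(7·4 − 12)4^{m−1} − 2·(7·3 − 12)3^{m−1} = 48·4^{m−1} − 18·3^{m−1} = 3·4^{m+1} − 2·3^{m+1}.
By strong induction, f(n) = 3·4^n − 2·3^n for all n ≥ 0.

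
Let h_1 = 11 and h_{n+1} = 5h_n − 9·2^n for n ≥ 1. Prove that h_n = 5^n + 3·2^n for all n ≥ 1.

Base case: h_1 = 11, and 5^1 + 3·2^1 = 5 + 6 = 11.
Assume h_r = 5^r + 3·2^r for some r ≥ 1.
Then h_{r+1} = 5h_r − 9·2^r = 5·(5^r + 3·2^r) − 9·2^r = 5^{r+1} + 15·2^r − 9·2^r = 5^{r+1} + 6·2^r = 5^{r+1} + 3·2^{r+1}.
By induction, h_n = 5^n + 3·2^n for all n ≥ 1.

h_n = 5^n + 3·2^n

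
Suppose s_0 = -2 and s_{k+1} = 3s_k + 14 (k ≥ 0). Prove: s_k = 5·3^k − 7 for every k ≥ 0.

Base case: s_0 = -2, and 5·3^0 − 7 = 5 − 7 = -2.
Assume s_r = 5·3^r − 7 for some r ≥ 0.
Then s_{r+1} = 3s_r + 14 = 3·(5·3^r − 7) + 14 = 15·3^r − 21 + 14 = 5·3^{r+1} − 7.
So the formula holds for r+1, and by induction s_k = 5·3^k − 7 for all k ≥ 0.

s_k = 5·3^k − 7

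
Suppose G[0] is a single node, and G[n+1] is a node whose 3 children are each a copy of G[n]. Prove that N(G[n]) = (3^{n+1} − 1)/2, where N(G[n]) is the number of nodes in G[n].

Base case: N(G[0]) = 1, and (3^{0+1} − 1)/2 = 1.
Assume N(G[j]) = (3^{j+1} − 1)/2.
Then N(G[j+1]) = 1 + 3N(G[j]) = 1 + 3·(3^{j+1} − 1)/2 = 1 + (3^{j+2} − 3)/2 = (2 + 3^{j+2} − 3)/2 = (3^{j+2} − 1)/2.
So the formula holds for j+1, and by induction N(G[n]) = (3^{n+1} − 1)/2 for all n ≥ 0.

N(G[n]) = (3^{n+1} − 1)/2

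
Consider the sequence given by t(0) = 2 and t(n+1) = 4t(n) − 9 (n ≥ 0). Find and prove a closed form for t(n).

Claim: t(n) = -4^n + 3.

Base case: t(0) = 2, and -4^0 + 3 = -1 + 3 = 2.
Assume t(m) = -4^m + 3 for some m ≥ 0.
Then t(m+1) = 4t(m) − 9 = 4·(-4^m + 3) − 9 = -4^{m+1} + 12 − 9 = -4^{m+1} + 3.
So the formula holds for m+1, and by induction t(n) = -4^n + 3 for all n ≥ 0.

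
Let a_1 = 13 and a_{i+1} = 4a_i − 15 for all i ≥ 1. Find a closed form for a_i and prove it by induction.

Claim: a_i = 2·4^i + 5.

Base case: a_1 = 13, and 2·4^1 + 5 = 8 + 5 = 13.
Assume a_r = 2·4^r + 5 for some r ≥ 1.
Then a_{r+1} = 4a_r − 15 = 4·(2·4^r + 5) − 15 = 8·4^r + 20 − 15 = 2·4^{r+1} + 5.
This completes the inductive step, so a_i = 2·4^i + 5 for all i ≥ 1.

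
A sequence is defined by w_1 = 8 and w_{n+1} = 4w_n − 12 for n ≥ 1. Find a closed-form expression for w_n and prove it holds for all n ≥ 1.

Claim: w_n = 4^n + 4.

Base case: w_1 = 8, and 4^1 + 4 = 4 + 4 = 8.
Assume w_r = 4^r + 4 for some r ≥ 1.
Then w_{r+1} = 4w_r − 12 = 4·(4^r + 4) − 12 = 4^{r+1} + 16 − 12 = 4^{r+1} + 4.
This completes the inductive step, so w_n = 4^n + 4 for all n ≥ 1.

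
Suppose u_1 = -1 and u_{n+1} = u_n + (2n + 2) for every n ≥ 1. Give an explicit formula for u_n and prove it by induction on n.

Claim: u_n = n^2 + n − 3.

Base case: u_1 = -1, and 1^2 + 1 − 3 = -1.
Assume u_r = r^2 + r − 3.
Then u_{r+1} = u_r + (2r + 2) = (r^2 + r − 3) + (2r + 2) = r^2 + 3r − 1,
and (r+1)^2 + (r+1) − 3 = r^2 + 3r − 1.
By induction, u_n = n^2 + n − 3 for all n ≥ 1.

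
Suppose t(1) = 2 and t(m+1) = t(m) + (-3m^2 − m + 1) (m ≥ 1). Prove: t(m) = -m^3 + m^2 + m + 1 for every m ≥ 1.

Base case: t(1) = 2, and -1^3 + 1^2 + 1 + 1 = 2.
Assume t(r) = -r^3 + r^2 + r + 1.
Then t(r+1) = t(r) + (-3r^2 − r + 1) = (-r^3 + r^2 + r + 1) + (-3r^2 − r + 1) = -r^3 − 2r^2 + 2,
and -(r+1)^3 + (r+1)^2 + (r+1) + 1 = -r^3 − 2r^2 + 2.
By induction, t(m) = -m^3 + m^2 + m + 1 for all m ≥ 1.

t(m) = -m^3 + m^2 + m + 1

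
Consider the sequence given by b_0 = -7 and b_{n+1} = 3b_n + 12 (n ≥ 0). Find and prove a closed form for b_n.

Claim: b_n = -3^n − 6.

Base case: b_0 = -7, and -3^0 − 6 = -1 − 6 = -7.
Assume b_j = -3^j − 6 for some j ≥ 0.
Then b_{j+1} = 3b_j + 12 = 3·(-3^j − 6) + 12 = -3^{j+1} − 18 + 12 = -3^{j+1} − 6.
Hence b_n = -3^n − 6 for every n ≥ 0, by induction.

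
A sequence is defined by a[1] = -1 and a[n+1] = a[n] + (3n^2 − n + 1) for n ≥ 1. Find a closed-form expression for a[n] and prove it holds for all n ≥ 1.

Claim: a[n] = n^3 − 2n^2 + 2n − 2.

Base case: a[1] = -1, and 1^3 − 2·1^2 + 2·1 − 2 = -1.
Assume a[m] = m^3 − 2m^2 + 2m − 2.
Then a[m+1] = a[m] + (3m^2 − m + 1) = (m^3 − 2m^2 + 2m − 2) + (3m^2 − m + 1) = m^3 + m^2 + m − 1,
and (m+1)^3 − 2·(m+1)^2 + 2·(m+1) − 2 = m^3 + m^2 + m − 1.
By induction, a[n] = n^3 − 2n^2 + 2n − 2 for all n ≥ 1.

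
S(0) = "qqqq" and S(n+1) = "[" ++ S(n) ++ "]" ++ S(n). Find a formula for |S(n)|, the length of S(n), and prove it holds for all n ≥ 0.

Claim: |S(n)| = 6·2^n − 2.

Base case: |S(0)| = 4, and 6·2^0 − 2 = 4.
Assume |S(m)| = 6·2^m − 2.
Then |S(m+1)| = 1 + |S(m)| + 1 + |S(m)| = 2|S(m)| + 2 = 2(6·2^m − 2) + 2 = 6·2^{m+1} − 4 + 2 = 6·2^{m+1} − 2.
Hence |S(n)| = 6·2^n − 2 for every n ≥ 0, by induction.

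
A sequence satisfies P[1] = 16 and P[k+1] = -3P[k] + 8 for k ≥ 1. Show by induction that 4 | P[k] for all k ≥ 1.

Base case: P[1] = 16 = 4·4, so 4 | P[1].
Assume 4 | P[m], so P[m] = 4t for some integer t.
Then P[m+1] = -3P[m] + 8 = -3·(4t) + 8 = 4(-3t + 2), so 4 | P[m+1].
Hence 4 | P[k] for every k ≥ 1, by induction.

4 | P[k]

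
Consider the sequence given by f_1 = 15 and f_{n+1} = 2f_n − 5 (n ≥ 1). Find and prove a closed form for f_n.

Claim: f_n = 5·2^n + 5.

Base case: f_1 = 15, and 5·2^1 + 5 = 10 + 5 = 15.
Assume f_k = 5·2^k + 5 for some k ≥ 1.
Then f_{k+1} = 2f_k − 5 = 2·(5·2^k + 5) − 5 = 10·2^k + 10 − 5 = 5·2^{k+1} + 5.
So the formula holds for k+1, and by induction f_n = 5·2^n + 5 for all n ≥ 1.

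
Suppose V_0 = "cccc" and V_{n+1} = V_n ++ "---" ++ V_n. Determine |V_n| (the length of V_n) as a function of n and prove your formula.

Claim: |V_n| = 7·2^n − 3.

Base case: |V_0| = 4, and 7·2^0 − 3 = 4.
Assume |V_k| = 7·2^k − 3.
Then |V_{k+1}| = |V_k| + 3 + |V_k| = 2|V_k| + 3 = 2(7·2^k − 3) + 3 = 7·2^{k+1} − 6 + 3 = 7·2^{k+1} − 3.
So the formula holds for k+1, and by induction |V_n| = 7·2^n − 3 for all n ≥ 0.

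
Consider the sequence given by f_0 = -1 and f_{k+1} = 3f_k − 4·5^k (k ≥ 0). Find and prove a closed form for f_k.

Claim: f_k = 3^k − 2·5^k.

Base case: f_0 = -1, and 3^0 − 2·5^0 = 1 − 2 = -1.
Assume f_r = 3^r − 2·5^r for some r ≥ 0.
Then f_{r+1} = 3f_r − 4·5^r = 3·(3^r − 2·5^r) − 4·5^r = 3^{r+1} − 6·5^r − 4·5^r = 3^{r+1} − 10·5^r = 3^{r+1} − 2·5^{r+1}.
By induction, f_k = 3^k − 2·5^k for all k ≥ 0.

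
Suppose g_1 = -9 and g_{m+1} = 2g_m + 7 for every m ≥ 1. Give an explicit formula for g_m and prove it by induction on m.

Claim: g_m = -2^m − 7.

Base case: g_1 = -9, and -2^1 − 7 = -2 − 7 = -9.
Assume g_r = -2^r − 7 for some r ≥ 1.
Then g_{r+1} = 2g_r + 7 = 2·(-2^r − 7) + 7 = -2^{r+1} − 14 + 7 = -2^{r+1} − 7.
Hence g_m = -2^m − 7 for every m ≥ 1, by induction.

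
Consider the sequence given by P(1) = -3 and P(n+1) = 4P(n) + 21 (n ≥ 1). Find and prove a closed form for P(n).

Claim: P(n) = 4^n − 7.

Base case: P(1) = -3, and 4^1 − 7 = 4 − 7 = -3.
Assume P(j) = 4^j − 7 for some j ≥ 1.
Then P(j+1) = 4P(j) + 21 = 4·(4^j − 7) + 21 = 4^{j+1} − 28 + 21 = 4^{j+1} − 7.
By induction, P(n) = 4^n − 7 for all n ≥ 1.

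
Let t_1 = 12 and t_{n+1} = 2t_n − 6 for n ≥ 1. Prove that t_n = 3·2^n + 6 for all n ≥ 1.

Base case: t_1 = 12, and 3·2^1 + 6 = 6 + 6 = 12.
Assume t_j = 3·2^j + 6 for some j ≥ 1.
Then t_{j+1} = 2t_j − 6 = 2·(3·2^j + 6) − 6 = 6·2^j + 12 − 6 = 3·2^{j+1} + 6.
This completes the inductive step, so t_n = 3·2^n + 6 for all n ≥ 1.

t_n = 3·2^n + 6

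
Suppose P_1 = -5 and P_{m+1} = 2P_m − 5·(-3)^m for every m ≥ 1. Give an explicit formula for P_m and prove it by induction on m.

Claim: P_m = -2^m + (-3)^m.

Base case: P_1 = -5, and -2^1 + (-3)^1 = -2 − 3 = -5.
Assume P_j = -2^j + (-3)^j for some j ≥ 1.
Then P_{j+1} = 2P_j − 5·(-3)^j = 2·(-2^j + (-3)^j) − 5·(-3)^j = -2^{j+1} + 2·(-3)^j − 5·(-3)^j = -2^{j+1} − 3·(-3)^j = -2^{j+1} + (-3)^{j+1}.
By induction, P_m = -2^m + (-3)^m for all m ≥ 1.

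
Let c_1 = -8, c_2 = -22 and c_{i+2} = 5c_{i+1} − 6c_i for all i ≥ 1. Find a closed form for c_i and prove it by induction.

Claim: c_i = -2^i − 2·3^i.

Base cases: c_1 = -8 and -2^1 − 2·3^1 = -8; c_2 = -22 and -2^2 − 2·3^2 = -22.
Assume c_t = -2^t − 2·3^t for all 1 ≤ t ≤ j, where j ≥ 2.
Then c_{j+1} = 5c_j − 6c_{j−1} = 5·(-2^j − 2·3^j) − 6·(-2^{j−1} − 2·3^{j−1}) = -(5·2 − 6)2^{j−1} − 2·(5·3 − 6)3^{j−1} = -4·2^{j−1} − 18·3^{j−1} = -2^{j+1} − 2·3^{j+1}.
Hence c_i = -2^i − 2·3^i for every i ≥ 1, by strong induction.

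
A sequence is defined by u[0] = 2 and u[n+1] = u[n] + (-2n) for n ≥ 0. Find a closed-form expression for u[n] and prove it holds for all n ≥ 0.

Claim: u[n] = -n^2 + n + 2.

Base case: u[0] = 2, and -0^2 + 0 + 2 = 2.
Assume u[r] = -r^2 + r + 2.
Then u[r+1] = u[r] + (-2r) = (-r^2 + r + 2) + (-2r) = -r^2 − r + 2,
and -(r+1)^2 + (r+1) + 2 = -r^2 − r + 2.
By induction, u[n] = -n^2 + n + 2 for all n ≥ 0.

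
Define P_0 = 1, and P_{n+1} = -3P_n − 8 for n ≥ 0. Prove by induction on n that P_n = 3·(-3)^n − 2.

Base case: P_0 = 1, and 3·(-3)^0 − 2 = 3 − 2 = 1.
Assume P_m = 3·(-3)^m − 2 for some m ≥ 0.
Then P_{m+1} = -3P_m − 8 = -3·(3·(-3)^m − 2) − 8 = -9·(-3)^m + 6 − 8 = 3·(-3)^{m+1} − 2.
Hence P_n = 3·(-3)^n − 2 for every n ≥ 0, by induction.

P_n = 3·(-3)^n − 2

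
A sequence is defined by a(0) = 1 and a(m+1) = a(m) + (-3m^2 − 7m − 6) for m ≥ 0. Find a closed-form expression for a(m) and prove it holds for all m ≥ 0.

Claim: a(m) = -m^3 − 2m^2 − 3m + 1.

Base case: a(0) = 1, and -0^3 − 2·0^2 − 3·0 + 1 = 1.
Assume a(j) = -j^3 − 2j^2 − 3j + 1.
Then a(j+1) = a(j) + (-3j^2 − 7j − 6) = (-j^3 − 2j^2 − 3j + 1) + (-3j^2 − 7j − 6) = -j^3 − 5j^2 − 10j − 5,
and -(j+1)^3 − 2·(j+1)^2 − 3·(j+1) + 1 = -j^3 − 5j^2 − 10j − 5.
Hence a(m) = -m^3 − 2m^2 − 3m + 1 for every m ≥ 0, by induction.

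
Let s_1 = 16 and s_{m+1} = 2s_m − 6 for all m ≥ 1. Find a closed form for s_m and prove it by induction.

Claim: s_m = 5·2^m + 6.

Base case: s_1 = 16, and 5·2^1 + 6 = 10 + 6 = 16.
Assume s_j = 5·2^j + 6 for some j ≥ 1.
Then s_{j+1} = 2s_j − 6 = 2·(5·2^j + 6) − 6 = 10·2^j + 12 − 6 = 5·2^{j+1} + 6.
So the formula holds for j+1, and by induction s_m = 5·2^m + 6 for all m ≥ 1.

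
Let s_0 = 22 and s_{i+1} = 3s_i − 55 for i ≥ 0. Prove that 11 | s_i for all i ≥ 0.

Base case: s_0 = 22 = 11·2, so 11 | s_0.
Assume 11 | s_r, so s_r = 11t for some integer t.
Then s_{r+1} = 3s_r − 55 = 3·(11t) − 55 = 11(3t − 5), so 11 | s_{r+1}.
By induction, 11 | s_i for all i ≥ 0.

11 | s_i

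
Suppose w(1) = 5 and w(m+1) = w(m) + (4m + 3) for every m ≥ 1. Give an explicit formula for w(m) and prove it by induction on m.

Claim: w(m) = 2m^2 + m + 2.

Base case: w(1) = 5, and 2·1^2 + 1 + 2 = 5.
Assume w(j) = 2j^2 + j + 2.
Then w(j+1) = w(j) + (4j + 3) = (2j^2 + j + 2) + (4j + 3) = 2j^2 + 5j + 5,
and 2·(j+1)^2 + (j+1) + 2 = 2j^2 + 5j + 5.
Hence w(m) = 2m^2 + m + 2 for every m ≥ 1, by induction.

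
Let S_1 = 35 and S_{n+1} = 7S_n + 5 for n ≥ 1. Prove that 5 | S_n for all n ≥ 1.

Base case: S_1 = 35 = 5·7, so 5 | S_1.
Assume 5 | S_m, so S_m = 5t for some integer t.
Then S_{m+1} = 7S_m + 5 = 7·(5t) + 5 = 5(7t + 1), so 5 | S_{m+1}.
By induction, 5 | S_n for all n ≥ 1.

5 | S_n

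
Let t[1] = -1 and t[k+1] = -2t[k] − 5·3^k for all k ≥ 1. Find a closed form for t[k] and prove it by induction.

Claim: t[k] = -(-2)^k − 3^k.

Base case: t[1] = -1, and -(-2)^1 − 3^1 = 2 − 3 = -1.
Assume t[j] = -(-2)^j − 3^j for some j ≥ 1.
Then t[j+1] = -2t[j] − 5·3^j = -2·(-(-2)^j − 3^j) − 5·3^j = -(-2)^{j+1} + 2·3^j − 5·3^j = -(-2)^{j+1} − 3·3^j = -(-2)^{j+1} − 3^{j+1}.
By induction, t[k] = -(-2)^k − 3^k for all k ≥ 1.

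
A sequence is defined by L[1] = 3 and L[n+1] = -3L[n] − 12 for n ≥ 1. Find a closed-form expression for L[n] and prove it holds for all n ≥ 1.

Claim: L[n] = -2·(-3)^n − 3.

Base case: L[1] = 3, and -2·(-3)^1 − 3 = 6 − 3 = 3.
Assume L[r] = -2·(-3)^r − 3 for some r ≥ 1.
Then L[r+1] = -3L[r] − 12 = -3·(-2·(-3)^r − 3) − 12 = 6·(-3)^r + 9 − 12 = -2·(-3)^{r+1} − 3.
This completes the inductive step, so L[n] = -2·(-3)^n − 3 for all n ≥ 1.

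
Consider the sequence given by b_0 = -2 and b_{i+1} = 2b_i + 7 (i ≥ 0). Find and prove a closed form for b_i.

Claim: b_i = 5·2^i − 7.

Base case: b_0 = -2, and 5·2^0 − 7 = 5 − 7 = -2.
Assume b_j = 5·2^j − 7 for some j ≥ 0.
Then b_{j+1} = 2b_j + 7 = 2·(5·2^j − 7) + 7 = 10·2^j − 14 + 7 = 5·2^{j+1} − 7.
This completes the inductive step, so b_i = 5·2^i − 7 for all i ≥ 0.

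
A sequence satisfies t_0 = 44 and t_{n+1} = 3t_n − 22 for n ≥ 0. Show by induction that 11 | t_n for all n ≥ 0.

Base case: t_0 = 44 = 11·4, so 11 | t_0.
Assume 11 | t_m, so t_m = 11s for some integer s.
Then t_{m+1} = 3t_m − 22 = 3·(11s) − 22 = 11(3s − 2), so 11 | t_{m+1}.
Hence 11 | t_n for every n ≥ 0, by induction.

11 | t_n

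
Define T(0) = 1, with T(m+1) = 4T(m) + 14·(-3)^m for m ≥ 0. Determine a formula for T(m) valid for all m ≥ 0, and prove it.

Claim: T(m) = 3·4^m − 2·(-3)^m.

Base case: T(0) = 1, and 3·4^0 − 2·(-3)^0 = 3 − 2 = 1.
Assume T(k) = 3·4^k − 2·(-3)^k for some k ≥ 0.
Then T(k+1) = 4T(k) + 14·(-3)^k = 4·(3·4^k − 2·(-3)^k) + 14·(-3)^k = 3·4^{k+1} − 8·(-3)^k + 14·(-3)^k = 3·4^{k+1} + 6·(-3)^k = 3·4^{k+1} − 2·(-3)^{k+1}.
This completes the inductive step, so T(m) = 3·4^m − 2·(-3)^m for all m ≥ 0.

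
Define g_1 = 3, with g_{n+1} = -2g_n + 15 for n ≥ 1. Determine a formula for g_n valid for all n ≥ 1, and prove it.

Claim: g_n = (-2)^n + 5.

Base case: g_1 = 3, and (-2)^1 + 5 = -2 + 5 = 3.
Assume g_r = (-2)^r + 5 for some r ≥ 1.
Then g_{r+1} = -2g_r + 15 = -2·((-2)^r + 5) + 15 = -2·(-2)^r − 10 + 15 = (-2)^{r+1} + 5.
By induction, g_n = (-2)^n + 5 for all n ≥ 1.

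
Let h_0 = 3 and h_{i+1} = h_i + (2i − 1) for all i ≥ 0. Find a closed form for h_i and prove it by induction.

Claim: h_i = i^2 − 2i + 3.

Base case: h_0 = 3, and 0^2 − 2·0 + 3 = 3.
Assume h_m = m^2 − 2m + 3.
Then h_{m+1} = h_m + (2m − 1) = (m^2 − 2m + 3) + (2m − 1) = m^2 + 2,
and (m+1)^2 − 2·(m+1) + 3 = m^2 + 2.
By induction, h_i = i^2 − 2i + 3 for all i ≥ 0.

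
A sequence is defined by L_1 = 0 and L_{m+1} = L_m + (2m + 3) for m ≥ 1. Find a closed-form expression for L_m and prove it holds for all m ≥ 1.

Claim: L_m = m^2 + 2m − 3.

Base case: L_1 = 0, and 1^2 + 2·1 − 3 = 0.
Assume L_k = k^2 + 2k − 3.
Then L_{k+1} = L_k + (2k + 3) = (k^2 + 2k − 3) + (2k + 3) = k^2 + 4k,
and (k+1)^2 + 2·(k+1) − 3 = k^2 + 4k.
By induction, L_m = m^2 + 2m − 3 for all m ≥ 1.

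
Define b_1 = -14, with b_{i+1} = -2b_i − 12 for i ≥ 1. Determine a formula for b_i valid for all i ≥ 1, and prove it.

Claim: b_i = 5·(-2)^i − 4.

Base case: b_1 = -14, and 5·(-2)^1 − 4 = -10 − 4 = -14.
Assume b_j = 5·(-2)^j − 4 for some j ≥ 1.
Then b_{j+1} = -2b_j − 12 = -2·(5·(-2)^j − 4) − 12 = -10·(-2)^j + 8 − 12 = 5·(-2)^{j+1} − 4.
So the formula holds for j+1, and by induction b_i = 5·(-2)^i − 4 for all i ≥ 1.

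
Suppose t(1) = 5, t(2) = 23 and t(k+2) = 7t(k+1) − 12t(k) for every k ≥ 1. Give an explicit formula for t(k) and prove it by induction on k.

Claim: t(k) = 2·4^k − 3^k.

Base cases: t(1) = 5 and 2·4^1 − 3^1 = 5; t(2) = 23 and 2·4^2 − 3^2 = 23.
Assume t(i) = 2·4^i − 3^i for all 1 ≤ i ≤ j, where j ≥ 2.
Then t(j+1) = 7t(j) − 12t(j−1) = 7·(2·4^j − 3^j) − 12·(2·4^{j−1} − 3^{j−1}) = 2·(7·4 − 12)4^{j−1} − (7·3 − 12)3^{j−1} = 32·4^{j−1} − 9·3^{j−1} = 2·4^{j+1} − 3^{j+1}.
This completes the inductive step, so t(k) = 2·4^k − 3^k for all k ≥ 1.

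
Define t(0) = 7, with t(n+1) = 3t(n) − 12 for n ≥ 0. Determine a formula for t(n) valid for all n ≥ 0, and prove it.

Claim: t(n) = 3^n + 6.

Base case: t(0) = 7, and 3^0 + 6 = 1 + 6 = 7.
Assume t(j) = 3^j + 6 for some j ≥ 0.
Then t(j+1) = 3t(j) − 12 = 3·(3^j + 6) − 12 = 3^{j+1} + 18 − 12 = 3^{j+1} + 6.
This completes the inductive step, so t(n) = 3^n + 6 for all n ≥ 0.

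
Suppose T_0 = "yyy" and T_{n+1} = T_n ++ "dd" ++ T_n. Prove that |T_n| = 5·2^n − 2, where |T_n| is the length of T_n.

Base case: |T_0| = 3, and 5·2^0 − 2 = 3.
Assume |T_m| = 5·2^m − 2.
Then |T_{m+1}| = |T_m| + 2 + |T_m| = 2|T_m| + 2 = 2(5·2^m − 2) + 2 = 5·2^{m+1} − 4 + 2 = 5·2^{m+1} − 2.
Hence |T_n| = 5·2^n − 2 for every n ≥ 0, by induction.

|T_n| = 5·2^n − 2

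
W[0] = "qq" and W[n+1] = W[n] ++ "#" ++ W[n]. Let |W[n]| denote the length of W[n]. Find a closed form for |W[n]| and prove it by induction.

Claim: |W[n]| = 3·2^n − 1.

Base case: |W[0]| = 2, and 3·2^0 − 1 = 2.
Assume |W[r]| = 3·2^r − 1.
Then |W[r+1]| = |W[r]| + 1 + |W[r]| = 2|W[r]| + 1 = 2(3·2^r − 1) + 1 = 3·2^{r+1} − 2 + 1 = 3·2^{r+1} − 1.
Hence |W[n]| = 3·2^n − 1 for every n ≥ 0, by induction.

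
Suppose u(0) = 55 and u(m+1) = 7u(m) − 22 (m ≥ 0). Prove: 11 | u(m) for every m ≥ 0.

Base case: u(0) = 55 = 11·5, so 11 | u(0).
Assume 11 | u(j), so u(j) = 11t for some integer t.
Then u(j+1) = 7u(j) − 22 = 7·(11t) − 22 = 11(7t − 2), so 11 | u(j+1).
This completes the inductive step, so 11 | u(m) for all m ≥ 0.

11 | u(m)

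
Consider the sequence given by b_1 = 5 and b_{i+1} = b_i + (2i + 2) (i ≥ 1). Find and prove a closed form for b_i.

Claim: b_i = i^2 + i + 3.

Base case: b_1 = 5, and 1^2 + 1 + 3 = 5.
Assume b_m = m^2 + m + 3.
Then b_{m+1} = b_m + (2m + 2) = (m^2 + m + 3) + (2m + 2) = m^2 + 3m + 5,
and (m+1)^2 + (m+1) + 3 = m^2 + 3m + 5.
Hence b_i = i^2 + i + 3 for every i ≥ 1, by induction.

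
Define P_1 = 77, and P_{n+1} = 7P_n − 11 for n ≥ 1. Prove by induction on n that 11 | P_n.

Base case: P_1 = 77 = 11·7, so 11 | P_1.
Assume 11 | P_r, so P_r = 11t for some integer t.
Then P_{r+1} = 7P_r − 11 = 7·(11t) − 11 = 11(7t − 1), so 11 | P_{r+1}.
So the property holds for r+1, and by induction 11 | P_n for all n ≥ 1.

11 | P_n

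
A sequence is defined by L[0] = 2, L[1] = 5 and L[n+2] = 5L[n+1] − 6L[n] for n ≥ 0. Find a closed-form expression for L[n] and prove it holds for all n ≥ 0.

Claim: L[n] = 3^n + 2^n.

Base cases: L[0] = 2 and 3^0 + 2^0 = 2; L[1] = 5 and 3^1 + 2^1 = 5.
Assume L[j] = 3^j + 2^j for all 0 ≤ j ≤ m, where m ≥ 1.
Then L[m+1] = 5L[m] − 6L[m−1] = 5·(3^m + 2^m) − 6·(3^{m−1} + 2^{m−1}) = (5·3 − 6)3^{m−1} + (5·2 − 6)2^{m−1} = 9·3^{m−1} + 4·2^{m−1} = 3^{m+1} + 2^{m+1}.
This completes the inductive step, so L[n] = 3^n + 2^n for all n ≥ 0.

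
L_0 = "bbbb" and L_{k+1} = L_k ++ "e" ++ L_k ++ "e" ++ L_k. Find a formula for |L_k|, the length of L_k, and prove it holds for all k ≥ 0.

Claim: |L_k| = 5·3^k − 1.

Base case: |L_0| = 4, and 5·3^0 − 1 = 4.
Assume |L_r| = 5·3^r − 1.
Then |L_{r+1}| = 3|L_r| + 2 = 3(5·3^r − 1) + 2 = 5·3^{r+1} − 3 + 2 = 5·3^{r+1} − 1.
So the formula holds for r+1, and by induction |L_k| = 5·3^k − 1 for all k ≥ 0.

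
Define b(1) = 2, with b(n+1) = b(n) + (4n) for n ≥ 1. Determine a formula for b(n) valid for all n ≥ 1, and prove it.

Claim: b(n) = 2n^2 − 2n + 2.

Base case: b(1) = 2, and 2·1^2 − 2·1 + 2 = 2.
Assume b(r) = 2r^2 − 2r + 2.
Then b(r+1) = b(r) + (4r) = (2r^2 − 2r + 2) + (4r) = 2r^2 + 2r + 2,
and 2·(r+1)^2 − 2·(r+1) + 2 = 2r^2 + 2r + 2.
By induction, b(n) = 2n^2 − 2n + 2 for all n ≥ 1.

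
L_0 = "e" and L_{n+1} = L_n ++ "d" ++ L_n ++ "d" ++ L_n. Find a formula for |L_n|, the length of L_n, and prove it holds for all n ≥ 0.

Claim: |L_n| = 2·3^n − 1.

Base case: |L_0| = 1, and 2·3^0 − 1 = 1.
Assume |L_j| = 2·3^j − 1.
Then |L_{j+1}| = 3|L_j| + 2 = 3(2·3^j − 1) + 2 = 2·3^{j+1} − 3 + 2 = 2·3^{j+1} − 1.
So the formula holds for j+1, and by induction |L_n| = 2·3^n − 1 for all n ≥ 0.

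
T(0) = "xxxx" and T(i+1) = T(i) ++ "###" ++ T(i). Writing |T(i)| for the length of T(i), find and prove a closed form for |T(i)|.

Claim: |T(i)| = 7·2^i − 3.

Base case: |T(0)| = 4, and 7·2^0 − 3 = 4.
Assume |T(r)| = 7·2^r − 3.
Then |T(r+1)| = |T(r)| + 3 + |T(r)| = 2|T(r)| + 3 = 2(7·2^r − 3) + 3 = 7·2^{r+1} − 6 + 3 = 7·2^{r+1} − 3.
This completes the inductive step, so |T(i)| = 7·2^i − 3 for all i ≥ 0.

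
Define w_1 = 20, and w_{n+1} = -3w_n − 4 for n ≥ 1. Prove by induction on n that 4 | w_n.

Base case: w_1 = 20 = 4·5, so 4 | w_1.
Assume 4 | w_j, so w_j = 4t for some integer t.
Then w_{j+1} = -3w_j − 4 = -3·(4t) − 4 = 4(-3t − 1), so 4 | w_{j+1}.
Hence 4 | w_n for every n ≥ 1, by induction.

4 | w_n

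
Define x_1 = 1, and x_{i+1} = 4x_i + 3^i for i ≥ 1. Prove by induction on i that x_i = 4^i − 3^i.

Base case: x_1 = 1, and 4^1 − 3^1 = 4 − 3 = 1.
Assume x_r = 4^r − 3^r for some r ≥ 1.
Then x_{r+1} = 4x_r + 3^r = 4·(4^r − 3^r) + 3^r = 4^{r+1} − 4·3^r + 3^r = 4^{r+1} − 3·3^r = 4^{r+1} − 3^{r+1}.
So the formula holds for r+1, and by induction x_i = 4^i − 3^i for all i ≥ 1.

x_i = 4^i − 3^i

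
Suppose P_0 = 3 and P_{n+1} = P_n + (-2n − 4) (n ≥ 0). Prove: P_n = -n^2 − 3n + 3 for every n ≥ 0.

Base case: P_0 = 3, and -0^2 − 3·0 + 3 = 3.
Assume P_r = -r^2 − 3r + 3.
Then P_{r+1} = P_r + (-2r − 4) = (-r^2 − 3r + 3) + (-2r − 4) = -r^2 − 5r − 1,
and -(r+1)^2 − 3·(r+1) + 3 = -r^2 − 5r − 1.
By induction, P_n = -n^2 − 3n + 3 for all n ≥ 0.

P_n = -n^2 − 3n + 3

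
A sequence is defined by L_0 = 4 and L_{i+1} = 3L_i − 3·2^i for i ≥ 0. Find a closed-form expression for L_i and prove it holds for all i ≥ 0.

Claim: L_i = 3^i + 3·2^i.

Base case: L_0 = 4, and 3^0 + 3·2^0 = 1 + 3 = 4.
Assume L_k = 3^k + 3·2^k for some k ≥ 0.
Then L_{k+1} = 3L_k − 3·2^k = 3·(3^k + 3·2^k) − 3·2^k = 3^{k+1} + 9·2^k − 3·2^k = 3^{k+1} + 6·2^k = 3^{k+1} + 3·2^{k+1}.
This completes the inductive step, so L_i = 3^i + 3·2^i for all i ≥ 0.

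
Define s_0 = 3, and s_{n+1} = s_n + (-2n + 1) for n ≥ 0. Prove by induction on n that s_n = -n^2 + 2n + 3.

Base case: s_0 = 3, and -0^2 + 2·0 + 3 = 3.
Assume s_j = -j^2 + 2j + 3.
Then s_{j+1} = s_j + (-2j + 1) = (-j^2 + 2j + 3) + (-2j + 1) = -j^2 + 4,
and -(j+1)^2 + 2·(j+1) + 3 = -j^2 + 4.
By induction, s_n = -n^2 + 2n + 3 for all n ≥ 0.

s_n = -n^2 + 2n + 3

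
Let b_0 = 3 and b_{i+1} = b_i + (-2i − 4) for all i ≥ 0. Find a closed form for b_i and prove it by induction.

Claim: b_i = -i^2 − 3i + 3.

Base case: b_0 = 3, and -0^2 − 3·0 + 3 = 3.
Assume b_r = -r^2 − 3r + 3.
Then b_{r+1} = b_r + (-2r − 4) = (-r^2 − 3r + 3) + (-2r − 4) = -r^2 − 5r − 1,
and -(r+1)^2 − 3·(r+1) + 3 = -r^2 − 5r − 1.
This completes the inductive step, so b_i = -i^2 − 3i + 3 for all i ≥ 0.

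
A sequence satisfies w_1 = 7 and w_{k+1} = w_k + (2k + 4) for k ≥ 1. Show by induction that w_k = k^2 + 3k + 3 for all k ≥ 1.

Base case: w_1 = 7, and 1^2 + 3·1 + 3 = 7.
Assume w_m = m^2 + 3m + 3.
Then w_{m+1} = w_m + (2m + 4) = (m^2 + 3m + 3) + (2m + 4) = m^2 + 5m + 7,
and (m+1)^2 + 3·(m+1) + 3 = m^2 + 5m + 7.
This completes the inductive step, so w_k = k^2 + 3k + 3 for all k ≥ 1.

w_k = k^2 + 3k + 3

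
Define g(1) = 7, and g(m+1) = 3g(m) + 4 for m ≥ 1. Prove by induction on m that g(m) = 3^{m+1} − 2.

Base case: g(1) = 7, and 3^{1+1} − 2 = 9 − 2 = 7.
Assume g(r) = 3^{r+1} − 2 for some r ≥ 1.
Then g(r+1) = 3g(r) + 4 = 3·(3^{r+1} − 2) + 4 = 3^{r+2} − 6 + 4 = 3^{r+2} − 2.
This completes the inductive step, so g(m) = 3^{m+1} − 2 for all m ≥ 1.

g(m) = 3^{m+1} − 2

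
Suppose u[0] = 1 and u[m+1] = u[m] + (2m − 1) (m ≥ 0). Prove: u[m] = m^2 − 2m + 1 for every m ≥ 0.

Base case: u[0] = 1, and 0^2 − 2·0 + 1 = 1.
Assume u[r] = r^2 − 2r + 1.
Then u[r+1] = u[r] + (2r − 1) = (r^2 − 2r + 1) + (2r − 1) = r^2,
and (r+1)^2 − 2·(r+1) + 1 = r^2.
By induction, u[m] = m^2 − 2m + 1 for all m ≥ 0.

u[m] = m^2 − 2m + 1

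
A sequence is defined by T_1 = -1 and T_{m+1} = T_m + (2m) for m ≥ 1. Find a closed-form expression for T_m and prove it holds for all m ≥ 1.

Claim: T_m = m^2 − m − 1.

Base case: T_1 = -1, and 1^2 − 1 − 1 = -1.
Assume T_j = j^2 − j − 1.
Then T_{j+1} = T_j + (2j) = (j^2 − j − 1) + (2j) = j^2 + j − 1,
and (j+1)^2 − (j+1) − 1 = j^2 + j − 1.
Hence T_m = m^2 − m − 1 for every m ≥ 1, by induction.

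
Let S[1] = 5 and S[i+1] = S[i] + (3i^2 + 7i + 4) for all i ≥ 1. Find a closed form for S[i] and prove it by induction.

Claim: S[i] = i^3 + 2i^2 + i + 1.

Base case: S[1] = 5, and 1^3 + 2·1^2 + 1 + 1 = 5.
Assume S[r] = r^3 + 2r^2 + r + 1.
Then S[r+1] = S[r] + (3r^2 + 7r + 4) = (r^3 + 2r^2 + r + 1) + (3r^2 + 7r + 4) = r^3 + 5r^2 + 8r + 5,
and (r+1)^3 + 2·(r+1)^2 + (r+1) + 1 = r^3 + 5r^2 + 8r + 5.
By induction, S[i] = i^3 + 2i^2 + i + 1 for all i ≥ 1.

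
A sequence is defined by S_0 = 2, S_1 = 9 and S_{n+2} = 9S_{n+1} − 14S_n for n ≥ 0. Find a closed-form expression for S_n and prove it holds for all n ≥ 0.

Claim: S_n = 2^n + 7^n.

Base cases: S_0 = 2 and 2^0 + 7^0 = 2; S_1 = 9 and 2^1 + 7^1 = 9.
Assume S_i = 2^i + 7^i for all 0 ≤ i ≤ j, where j ≥ 1.
Then S_{j+1} = 9S_j − 14S_{j−1} = 9·(2^j + 7^j) − 14·(2^{j−1} + 7^{j−1}) = (9·2 − 14)2^{j−1} + (9·7 − 14)7^{j−1} = 4·2^{j−1} + 49·7^{j−1} = 2^{j+1} + 7^{j+1}.
By strong induction, S_n = 2^n + 7^n for all n ≥ 0.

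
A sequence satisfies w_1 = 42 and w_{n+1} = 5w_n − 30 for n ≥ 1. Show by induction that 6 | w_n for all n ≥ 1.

Base case: w_1 = 42 = 6·7, so 6 | w_1.
Assume 6 | w_m, so w_m = 6t for some integer t.
Then w_{m+1} = 5w_m − 30 = 5·(6t) − 30 = 6(5t − 5), so 6 | w_{m+1}.
This completes the inductive step, so 6 | w_n for all n ≥ 1.

6 | w_n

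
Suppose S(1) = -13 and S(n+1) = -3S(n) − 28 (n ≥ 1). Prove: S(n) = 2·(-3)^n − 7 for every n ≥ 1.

Base case: S(1) = -13, and 2·(-3)^1 − 7 = -6 − 7 = -13.
Assume S(m) = 2·(-3)^m − 7 for some m ≥ 1.
Then S(m+1) = -3S(m) − 28 = -3·(2·(-3)^m − 7) − 28 = -6·(-3)^m + 21 − 28 = 2·(-3)^{m+1} − 7.
By induction, S(n) = 2·(-3)^n − 7 for all n ≥ 1.

S(n) = 2·(-3)^n − 7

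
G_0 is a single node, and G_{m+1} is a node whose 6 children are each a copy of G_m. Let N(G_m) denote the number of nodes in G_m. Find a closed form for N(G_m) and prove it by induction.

Claim: N(G_m) = (6^{m+1} − 1)/5.

Base case: N(G_0) = 1, and (6^{0+1} − 1)/5 = 1.
Assume N(G_j) = (6^{j+1} − 1)/5.
Then N(G_{j+1}) = 1 + 6N(G_j) = 1 + 6·(6^{j+1} − 1)/5 = 1 + (6^{j+2} − 6)/5 = (5 + 6^{j+2} − 6)/5 = (6^{j+2} − 1)/5.
This completes the inductive step, so N(G_m) = (6^{m+1} − 1)/5 for all m ≥ 0.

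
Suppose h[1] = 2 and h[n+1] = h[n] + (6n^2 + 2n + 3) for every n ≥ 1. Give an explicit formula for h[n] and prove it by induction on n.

Claim: h[n] = 2n^3 − 2n^2 + 3n − 1.

Base case: h[1] = 2, and 2·1^3 − 2·1^2 + 3·1 − 1 = 2.
Assume h[r] = 2r^3 − 2r^2 + 3r − 1.
Then h[r+1] = h[r] + (6r^2 + 2r + 3) = (2r^3 − 2r^2 + 3r − 1) + (6r^2 + 2r + 3) = 2r^3 + 4r^2 + 5r + 2,
and 2·(r+1)^3 − 2·(r+1)^2 + 3·(r+1) − 1 = 2r^3 + 4r^2 + 5r + 2.
By induction, h[n] = 2n^3 − 2n^2 + 3n − 1 for all n ≥ 1.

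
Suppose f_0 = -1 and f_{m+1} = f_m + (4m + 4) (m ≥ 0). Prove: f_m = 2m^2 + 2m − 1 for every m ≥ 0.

Base case: f_0 = -1, and 2·0^2 + 2·0 − 1 = -1.
Assume f_j = 2j^2 + 2j − 1.
Then f_{j+1} = f_j + (4j + 4) = (2j^2 + 2j − 1) + (4j + 4) = 2j^2 + 6j + 3,
and 2·(j+1)^2 + 2·(j+1) − 1 = 2j^2 + 6j + 3.
This completes the inductive step, so f_m = 2m^2 + 2m − 1 for all m ≥ 0.

f_m = 2m^2 + 2m − 1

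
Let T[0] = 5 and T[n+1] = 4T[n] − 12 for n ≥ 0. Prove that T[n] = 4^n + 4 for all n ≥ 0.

Base case: T[0] = 5, and 4^0 + 4 = 1 + 4 = 5.
Assume T[k] = 4^k + 4 for some k ≥ 0.
Then T[k+1] = 4T[k] − 12 = 4·(4^k + 4) − 12 = 4^{k+1} + 16 − 12 = 4^{k+1} + 4.
So the formula holds for k+1, and by induction T[n] = 4^n + 4 for all n ≥ 0.

T[n] = 4^n + 4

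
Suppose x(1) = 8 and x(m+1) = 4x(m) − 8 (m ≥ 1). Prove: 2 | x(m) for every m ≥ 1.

Base case: x(1) = 8 = 2·4, so 2 | x(1).
Assume 2 | x(r), so x(r) = 2t for some integer t.
Then x(r+1) = 4x(r) − 8 = 4·(2t) − 8 = 2(4t − 4), so 2 | x(r+1).
This completes the inductive step, so 2 | x(m) for all m ≥ 1.

2 | x(m)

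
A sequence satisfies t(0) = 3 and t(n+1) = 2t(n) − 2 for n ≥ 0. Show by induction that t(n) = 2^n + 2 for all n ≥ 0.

Base case: t(0) = 3, and 2^0 + 2 = 1 + 2 = 3.
Assume t(m) = 2^m + 2 for some m ≥ 0.
Then t(m+1) = 2t(m) − 2 = 2·(2^m + 2) − 2 = 2^{m+1} + 4 − 2 = 2^{m+1} + 2.
By induction, t(n) = 2^n + 2 for all n ≥ 0.

t(n) = 2^n + 2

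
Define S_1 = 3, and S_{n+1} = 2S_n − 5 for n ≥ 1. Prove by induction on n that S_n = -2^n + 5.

Base case: S_1 = 3, and -2^1 + 5 = -2 + 5 = 3.
Assume S_k = -2^k + 5 for some k ≥ 1.
Then S_{k+1} = 2S_k − 5 = 2·(-2^k + 5) − 5 = -2^{k+1} + 10 − 5 = -2^{k+1} + 5.
Hence S_n = -2^n + 5 for every n ≥ 1, by induction.

S_n = -2^n + 5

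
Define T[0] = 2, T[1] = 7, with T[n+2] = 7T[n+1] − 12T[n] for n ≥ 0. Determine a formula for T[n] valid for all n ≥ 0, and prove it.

Claim: T[n] = 4^n + 3^n.

Base cases: T[0] = 2 and 4^0 + 3^0 = 2; T[1] = 7 and 4^1 + 3^1 = 7.
Assume T[j] = 4^j + 3^j for all 0 ≤ j ≤ m, where m ≥ 1.
Then T[m+1] = 7T[m] − 12T[m−1] = 7·(4^m + 3^m) − 12·(4^{m−1} + 3^{m−1}) = (7·4 − 12)4^{m−1} + (7·3 − 12)3^{m−1} = 16·4^{m−1} + 9·3^{m−1} = 4^{m+1} + 3^{m+1}.
Hence T[n] = 4^n + 3^n for every n ≥ 0, by strong induction.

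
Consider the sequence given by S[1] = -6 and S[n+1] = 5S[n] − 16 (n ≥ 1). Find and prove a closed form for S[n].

Claim: S[n] = -2·5^n + 4.

Base case: S[1] = -6, and -2·5^1 + 4 = -10 + 4 = -6.
Assume S[r] = -2·5^r + 4 for some r ≥ 1.
Then S[r+1] = 5S[r] − 16 = 5·(-2·5^r + 4) − 16 = -10·5^r + 20 − 16 = -2·5^{r+1} + 4.
Hence S[n] = -2·5^n + 4 for every n ≥ 1, by induction.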